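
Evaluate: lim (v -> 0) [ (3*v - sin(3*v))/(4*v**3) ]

Direct substitution gives 0/0.
Apply L'Hôpital: lim (3 - 3*cos(3*v))/(12*v^2), still 0/0.
Apply L'Hôpital: lim (9*sin(3*v))/(24*v), still 0/0.
After 3 applications of L'Hôpital's rule the quotient is (27*cos(3*v))/(24); substituting v = 0 gives 9/8.

9/8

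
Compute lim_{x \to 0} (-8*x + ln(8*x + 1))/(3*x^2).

Direct substitution gives 0/0.
Apply L'Hôpital: lim (-8 + 8/(8*x + 1))/(6*x), still 0/0.
After 2 applications of L'Hôpital's rule the quotient is (-64/(8*x + 1)^2)/(6); substituting x = 0 gives -32/3.

-32/3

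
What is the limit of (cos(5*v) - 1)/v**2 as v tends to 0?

-25/2

Direct substitution gives 0/0.
Apply L'Hôpital: lim (-5*sin(5*v))/(2*v), still 0/0.
After 2 applications of L'Hôpital's rule the quotient is (-25*cos(5*v))/(2); substituting v = 0 gives -25/2.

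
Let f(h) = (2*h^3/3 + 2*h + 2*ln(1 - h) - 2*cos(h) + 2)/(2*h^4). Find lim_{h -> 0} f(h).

-7/24

Substitution gives 0/0; apply L'Hôpital's rule 4 times.
After differentiating numerator and denominator 4 times the quotient is (-2*cos(h) - 12/(h - 1)^4)/(48); at h = 0 this is -7/24.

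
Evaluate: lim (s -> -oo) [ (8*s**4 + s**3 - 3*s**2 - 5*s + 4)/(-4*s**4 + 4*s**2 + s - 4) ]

Numerator and denominator both have degree 4.
Dividing every term by s^4, all lower-order terms vanish and the limit is the ratio of leading coefficients, 8/(-4) = -2.

-2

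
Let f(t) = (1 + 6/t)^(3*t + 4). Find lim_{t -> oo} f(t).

Write it as [(1 + 6/t)^t]^(3) · (1 + 6/t)^(4). The bracketed term tends to e^(6) and the second factor to 1, so the limit is e^(18).

e^(18)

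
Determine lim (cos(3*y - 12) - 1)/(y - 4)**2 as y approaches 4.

-9/2

Direct substitution gives 0/0.
Apply L'Hôpital: lim (-3*sin(3*y - 12))/(2*y - 8), still 0/0.
After 2 applications of L'Hôpital's rule the quotient is (-9*cos(3*y - 12))/(2); substituting y = 4 gives -9/2.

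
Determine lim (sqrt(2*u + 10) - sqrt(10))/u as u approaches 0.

√(10)/10

Substitution gives 0/0. Multiply numerator and denominator by the conjugate √(10 + 2u) + √10.
The numerator becomes (10 + 2u) − 10 = 2u, so the expression simplifies to 2/(√(10 + 2u) + √10).
Letting u → 0 gives 2/(2√10) = √(10)/10.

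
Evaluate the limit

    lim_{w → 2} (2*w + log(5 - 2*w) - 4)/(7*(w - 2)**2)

Direct substitution gives 0/0.
Apply L'Hôpital: lim (2 - 2/(5 - 2*w))/(14*w - 28), still 0/0.
After 2 applications of L'Hôpital's rule the quotient is (-4/(5 - 2*w)^2)/(14); substituting w = 2 gives -2/7.

-2/7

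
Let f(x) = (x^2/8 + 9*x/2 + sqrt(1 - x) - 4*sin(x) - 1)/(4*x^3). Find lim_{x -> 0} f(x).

29/192

Substitution gives 0/0 (the numerator vanishes to order 3).
Expand each term to order x^3: the coefficient of x^3 in √(1 - x) is -1/16 and in -4·sin(x) is 2/3.
Lower-order terms cancel with the polynomial part, so the numerator is (29/48)·x^3 + o(x^3), and the limit is (29/48)/(4) = 29/192.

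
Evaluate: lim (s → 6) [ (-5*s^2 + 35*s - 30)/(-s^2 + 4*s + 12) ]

Since s = 6 makes numerator and denominator zero, (s - 6) divides both.
Cancelling it gives (5 - 5*s)/(-s - 2); now plug in s = 6 to get 25/8.

25/8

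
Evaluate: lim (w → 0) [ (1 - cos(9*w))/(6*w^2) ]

Substitution gives 0/0.
Use (1 − cos u)/u² → 1/2 with u = 9w: the limit is 9²/(2·6) = 27/4.

27/4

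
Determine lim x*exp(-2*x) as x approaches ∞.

0

Write as x^1/e^{2x}, an ∞/∞ form.
Exponential growth dominates any polynomial, so repeated L'Hôpital (or the standard result) gives 0.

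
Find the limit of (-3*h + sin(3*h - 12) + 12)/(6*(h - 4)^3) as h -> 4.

-3/4

Direct substitution gives 0/0.
Apply L'Hôpital: lim (3*cos(3*h - 12) - 3)/(18*(h - 4)^2), still 0/0.
Apply L'Hôpital: lim (-9*sin(3*h - 12))/(36*h - 144), still 0/0.
After 3 applications of L'Hôpital's rule the quotient is (-27*cos(3*h - 12))/(36); substituting h = 4 gives -3/4.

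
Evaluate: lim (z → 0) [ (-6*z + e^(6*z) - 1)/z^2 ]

18

Direct substitution gives 0/0.
Apply L'Hôpital: lim (6*e^(6*z) - 6)/(2*z), still 0/0.
After 2 applications of L'Hôpital's rule the quotient is (36*e^(6*z))/(2); substituting z = 0 gives 18.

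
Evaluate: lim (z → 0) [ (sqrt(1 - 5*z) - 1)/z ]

-5/2

Substitution gives 0/0. Multiply numerator and denominator by the conjugate √(1 - 5z) + √1.
The numerator becomes (1 - 5z) − 1 = -5z, so the expression simplifies to -5/(√(1 - 5z) + √1).
Letting z → 0 gives -5/(2√1) = -5/2.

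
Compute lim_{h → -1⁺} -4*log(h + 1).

As h → -1⁺, h + 1 → 0⁺ and ln(h + 1) → −∞.
Multiplying by -4 gives ∞.

∞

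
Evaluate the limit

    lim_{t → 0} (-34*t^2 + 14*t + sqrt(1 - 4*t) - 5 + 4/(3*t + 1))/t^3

Substitution gives 0/0 (the numerator vanishes to order 3).
Expand each term to order t^3: the coefficient of t^3 in 4·1/(1 + 3t) is -108 and in √(1 - 4t) is -4.
Lower-order terms cancel with the polynomial part, so the numerator is (-112)·t^3 + o(t^3), and the limit is (-112)/(1) = -112.

-112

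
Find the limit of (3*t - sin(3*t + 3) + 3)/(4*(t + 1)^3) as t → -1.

Direct substitution gives 0/0.
Apply L'Hôpital: lim (3 - 3*cos(3*t + 3))/(12*(t + 1)^2), still 0/0.
Apply L'Hôpital: lim (9*sin(3*t + 3))/(24*t + 24), still 0/0.
After 3 applications of L'Hôpital's rule the quotient is (27*cos(3*t + 3))/(24); substituting t = -1 gives 9/8.

9/8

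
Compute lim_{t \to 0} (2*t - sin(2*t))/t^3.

4/3

Direct substitution gives 0/0.
Apply L'Hôpital: lim (2 - 2*cos(2*t))/(3*t^2), still 0/0.
Apply L'Hôpital: lim (4*sin(2*t))/(6*t), still 0/0.
After 3 applications of L'Hôpital's rule the quotient is (8*cos(2*t))/(6); substituting t = 0 gives 4/3.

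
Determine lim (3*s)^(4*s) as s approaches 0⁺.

1

Base → 0⁺ and exponent → 0⁺: a 0^0 form.
Take logs: 4s·ln(3s). This is 0·(−∞); rewriting as ln(3s)/(1/(4s)) and applying L'Hôpital gives 0.
Hence the limit is e^0 = 1.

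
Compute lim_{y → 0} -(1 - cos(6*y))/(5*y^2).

-18/5

Substitution gives 0/0.
Use (1 − cos u)/u² → 1/2 with u = 6y: the limit is 6²/(2·(-5)) = -18/5.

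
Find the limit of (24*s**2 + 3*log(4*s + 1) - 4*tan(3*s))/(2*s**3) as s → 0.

Substitution gives 0/0; apply L'Hôpital's rule 3 times.
After differentiating numerator and denominator 3 times the quotient is (24*(36*(4*s + 1)^3*(cos(6*s) - 2)/(cos(6*s) + 1)^2 + 16)/(4*s + 1)^3)/(12); at s = 0 this is 14.

14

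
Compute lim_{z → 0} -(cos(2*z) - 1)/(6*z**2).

Direct substitution gives 0/0.
Apply L'Hôpital: lim (-2*sin(2*z))/(-12*z), still 0/0.
After 2 applications of L'Hôpital's rule the quotient is (-4*cos(2*z))/(-12); substituting z = 0 gives 1/3.

1/3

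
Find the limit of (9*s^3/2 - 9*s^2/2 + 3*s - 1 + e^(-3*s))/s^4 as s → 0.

Direct substitution gives 0/0.
Apply L'Hôpital: lim (27*s^2/2 - 9*s + 3 - 3*e^(-3*s))/(4*s^3), still 0/0.
Apply L'Hôpital: lim (27*s - 9 + 9*e^(-3*s))/(12*s^2), still 0/0.
Apply L'Hôpital: lim (27 - 27*e^(-3*s))/(24*s), still 0/0.
After 4 applications of L'Hôpital's rule the quotient is (81*e^(-3*s))/(24); substituting s = 0 gives 27/8.

27/8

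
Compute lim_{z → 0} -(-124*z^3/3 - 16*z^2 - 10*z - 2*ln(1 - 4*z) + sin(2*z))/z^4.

Substitution gives 0/0 (the numerator vanishes to order 4).
Expand each term to order z^4: the coefficient of z^4 in -2·ln(1 - 4z) is 128 and in sin(2z) is 0.
Lower-order terms cancel with the polynomial part, so the numerator is (128)·z^4 + o(z^4), and the limit is (128)/(-1) = -128.

-128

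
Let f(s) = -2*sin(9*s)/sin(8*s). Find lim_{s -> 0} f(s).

-9/4

Substitution gives 0/0.
Divide numerator and denominator by s: sin(9s)/s → 9 and sin(8s)/s → 8, so the limit is -2·9/8 = -9/4.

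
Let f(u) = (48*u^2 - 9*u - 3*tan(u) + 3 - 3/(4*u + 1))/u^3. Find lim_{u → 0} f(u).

Substitution gives 0/0 (the numerator vanishes to order 3).
Expand each term to order u^3: the coefficient of u^3 in -3·tan(u) is -1 and in -3·1/(1 + 4u) is 192.
Lower-order terms cancel with the polynomial part, so the numerator is (191)·u^3 + o(u^3), and the limit is (191)/(1) = 191.

191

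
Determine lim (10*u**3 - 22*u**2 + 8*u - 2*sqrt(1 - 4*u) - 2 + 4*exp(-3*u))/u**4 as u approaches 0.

67/2

Substitution gives 0/0 (the numerator vanishes to order 4).
Expand each term to order u^4: the coefficient of u^4 in 4·e^(-3u) is 27/2 and in -2·√(1 - 4u) is 20.
Lower-order terms cancel with the polynomial part, so the numerator is (67/2)·u^4 + o(u^4), and the limit is (67/2)/(1) = 67/2.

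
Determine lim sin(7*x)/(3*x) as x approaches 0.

Substitution gives 0/0.
Write it as (7/3)·sin(7x)/(7x); since sin(u)/u → 1, the limit is 7/3.

7/3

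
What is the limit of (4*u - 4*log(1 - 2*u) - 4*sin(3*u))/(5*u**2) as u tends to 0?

8/5

Substitution gives 0/0; apply L'Hôpital's rule 2 times.
After differentiating numerator and denominator 2 times the quotient is (36*sin(3*u) + 16/(2*u - 1)^2)/(10); at u = 0 this is 8/5.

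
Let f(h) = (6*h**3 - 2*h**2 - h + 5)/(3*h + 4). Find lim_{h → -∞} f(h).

The numerator has higher degree (3 > 1); the quotient behaves like (6/(3))·h^2 for large |h|.
As h → −∞ this diverges to ∞.

∞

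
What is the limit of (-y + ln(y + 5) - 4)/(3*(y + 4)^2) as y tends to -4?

-1/6

Direct substitution gives 0/0.
Apply L'Hôpital: lim (-1 + 1/(y + 5))/(6*y + 24), still 0/0.
After 2 applications of L'Hôpital's rule the quotient is (-1/(y + 5)^2)/(6); substituting y = -4 gives -1/6.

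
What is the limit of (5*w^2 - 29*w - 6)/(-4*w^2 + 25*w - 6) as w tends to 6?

Direct substitution gives 0/0, so factor. Both numerator and denominator have (w - 6) as a factor.
After cancelling, the expression reduces to (5*w + 1)/(1 - 4*w).
Substituting w = 6 gives -31/23.

-31/23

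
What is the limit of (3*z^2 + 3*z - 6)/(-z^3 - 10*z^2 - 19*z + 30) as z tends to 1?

-3/14

At z = 1 both the top and bottom vanish — a removable singularity. Factoring out (z - 1) from each leaves (3*z + 6)/(-z^2 - 11*z - 30), which at z = 1 equals -3/14.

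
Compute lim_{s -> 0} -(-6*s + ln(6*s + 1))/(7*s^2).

Direct substitution gives 0/0.
Apply L'Hôpital: lim (-6 + 6/(6*s + 1))/(-14*s), still 0/0.
After 2 applications of L'Hôpital's rule the quotient is (-36/(6*s + 1)^2)/(-14); substituting s = 0 gives 18/7.

18/7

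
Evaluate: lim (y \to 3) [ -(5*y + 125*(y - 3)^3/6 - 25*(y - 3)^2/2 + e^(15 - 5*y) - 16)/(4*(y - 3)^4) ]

Direct substitution gives 0/0.
Apply L'Hôpital: lim (-25*y + 125*(y - 3)^2/2 - 5*e^(15 - 5*y) + 80)/(-16*(y - 3)^3), still 0/0.
Apply L'Hôpital: lim (125*y + 25*e^(15 - 5*y) - 400)/(-48*(y - 3)^2), still 0/0.
Apply L'Hôpital: lim (125 - 125*e^(15 - 5*y))/(288 - 96*y), still 0/0.
After 4 applications of L'Hôpital's rule the quotient is (625*e^(15 - 5*y))/(-96); substituting y = 3 gives -625/96.

-625/96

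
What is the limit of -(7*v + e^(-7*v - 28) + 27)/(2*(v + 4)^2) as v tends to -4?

Direct substitution gives 0/0.
Apply L'Hôpital: lim (7 - 7*e^(-7*v - 28))/(-4*v - 16), still 0/0.
After 2 applications of L'Hôpital's rule the quotient is (49*e^(-7*v - 28))/(-4); substituting v = -4 gives -49/4.

-49/4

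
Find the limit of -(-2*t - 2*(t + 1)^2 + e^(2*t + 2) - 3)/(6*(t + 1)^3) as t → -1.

-2/9

Direct substitution gives 0/0.
Apply L'Hôpital: lim (-4*t + 2*e^(2*t + 2) - 6)/(-18*(t + 1)^2), still 0/0.
Apply L'Hôpital: lim (4*e^(2*t + 2) - 4)/(-36*t - 36), still 0/0.
After 3 applications of L'Hôpital's rule the quotient is (8*e^(2*t + 2))/(-36); substituting t = -1 gives -2/9.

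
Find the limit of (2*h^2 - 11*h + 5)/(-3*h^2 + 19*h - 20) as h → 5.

-9/11

Since h = 5 makes numerator and denominator zero, (h - 5) divides both.
Cancelling it gives (2*h - 1)/(4 - 3*h); now plug in h = 5 to get -9/11.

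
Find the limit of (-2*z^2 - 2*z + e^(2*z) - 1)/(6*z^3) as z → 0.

Direct substitution gives 0/0.
Apply L'Hôpital: lim (-4*z + 2*e^(2*z) - 2)/(18*z^2), still 0/0.
Apply L'Hôpital: lim (4*e^(2*z) - 4)/(36*z), still 0/0.
After 3 applications of L'Hôpital's rule the quotient is (8*e^(2*z))/(36); substituting z = 0 gives 2/9.

2/9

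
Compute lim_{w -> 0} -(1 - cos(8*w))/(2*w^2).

Substitution gives 0/0.
Use (1 − cos u)/u² → 1/2 with u = 8w: the limit is 8²/(2·(-2)) = -16.

-16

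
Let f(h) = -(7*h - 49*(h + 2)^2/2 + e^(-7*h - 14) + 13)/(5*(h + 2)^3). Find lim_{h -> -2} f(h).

Direct substitution gives 0/0.
Apply L'Hôpital: lim (-49*h - 7*e^(-7*h - 14) - 91)/(-15*(h + 2)^2), still 0/0.
Apply L'Hôpital: lim (49*e^(-7*h - 14) - 49)/(-30*h - 60), still 0/0.
After 3 applications of L'Hôpital's rule the quotient is (-343*e^(-7*h - 14))/(-30); substituting h = -2 gives 343/30.

343/30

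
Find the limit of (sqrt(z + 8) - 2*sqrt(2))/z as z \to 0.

Substitution gives 0/0. Multiply numerator and denominator by the conjugate √(8 + z) + √8.
The numerator becomes (8 + z) − 8 = z, so the expression simplifies to 1/(√(8 + z) + √8).
Letting z → 0 gives 1/(2√8) = √(2)/8.

√(2)/8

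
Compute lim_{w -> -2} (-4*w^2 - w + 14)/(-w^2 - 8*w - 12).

At w = -2 both the top and bottom vanish — a removable singularity. Factoring out (w + 2) from each leaves (7 - 4*w)/(-w - 6), which at w = -2 equals -15/4.

-15/4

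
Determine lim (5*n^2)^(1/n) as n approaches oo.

Base → ∞ and exponent → 0: an ∞^0 form.
Take logs: (1/n)·ln(5·n^2) = (ln 5 + 2·ln n)/n → 0.
So the limit is e^0 = 1.

1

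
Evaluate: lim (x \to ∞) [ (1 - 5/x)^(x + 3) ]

e^(-5)

The base → 1 and the exponent → ∞: a 1^∞ form.
Take logarithms: (x + 3)·ln(1 - 5/x). Since ln(1+u) ~ u for small u, this behaves like (x)·(-5/x) → -5.
So the limit is e^(-5).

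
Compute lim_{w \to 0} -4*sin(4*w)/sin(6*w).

Substitution gives 0/0.
Divide numerator and denominator by w: sin(4w)/w → 4 and sin(6w)/w → 6, so the limit is -4·4/6 = -8/3.

-8/3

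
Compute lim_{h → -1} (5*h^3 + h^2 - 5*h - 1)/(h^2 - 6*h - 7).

-1

At h = -1 both the top and bottom vanish — a removable singularity. Factoring out (h + 1) from each leaves (5*h^2 - 4*h - 1)/(h - 7), which at h = -1 equals -1.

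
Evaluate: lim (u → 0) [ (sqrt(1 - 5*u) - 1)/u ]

-5/2

A 0/0 form; rationalise with √(1 - 5u) + √1. This collapses the numerator to -5u, leaving -5/(√(1 - 5u) + √1) → -5/(2√1) = -5/2.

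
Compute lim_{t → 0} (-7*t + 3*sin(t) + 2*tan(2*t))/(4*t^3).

Substitution gives 0/0 (the numerator vanishes to order 3).
Expand each term to order t^3: the coefficient of t^3 in 3·sin(t) is -1/2 and in 2·tan(2t) is 16/3.
Lower-order terms cancel with the polynomial part, so the numerator is (29/6)·t^3 + o(t^3), and the limit is (29/6)/(4) = 29/24.

29/24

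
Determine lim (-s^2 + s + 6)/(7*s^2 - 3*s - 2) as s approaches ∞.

Numerator and denominator both have degree 2.
Dividing every term by s^2, all lower-order terms vanish and the limit is the ratio of leading coefficients, -1/(7) = -1/7.

-1/7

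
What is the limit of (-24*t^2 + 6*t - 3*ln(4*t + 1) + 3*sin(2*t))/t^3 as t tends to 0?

Substitution gives 0/0; apply L'Hôpital's rule 3 times.
After differentiating numerator and denominator 3 times the quotient is (-24*cos(2*t) - 384/(4*t + 1)^3)/(6); at t = 0 this is -68.

-68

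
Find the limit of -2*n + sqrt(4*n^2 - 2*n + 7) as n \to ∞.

-1/2

An ∞ − ∞ form. Rationalising with the conjugate, the difference becomes (-2n + 7) / (√(4*n^2 - 2*n + 7) + 2n).
For large n the denominator behaves like 2·2n, so the quotient tends to -2/4 = -1/2.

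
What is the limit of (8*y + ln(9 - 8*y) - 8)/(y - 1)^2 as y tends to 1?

Direct substitution gives 0/0.
Apply L'Hôpital: lim (8 - 8/(9 - 8*y))/(2*y - 2), still 0/0.
After 2 applications of L'Hôpital's rule the quotient is (-64/(9 - 8*y)^2)/(2); substituting y = 1 gives -32.

-32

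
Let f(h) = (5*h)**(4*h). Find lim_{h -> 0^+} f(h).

Base → 0⁺ and exponent → 0⁺: a 0^0 form.
Take logs: 4h·ln(5h). This is 0·(−∞); rewriting as ln(5h)/(1/(4h)) and applying L'Hôpital gives 0.
Hence the limit is e^0 = 1.

1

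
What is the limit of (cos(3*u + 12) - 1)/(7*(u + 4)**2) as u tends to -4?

-9/14

Direct substitution gives 0/0.
Apply L'Hôpital: lim (-3*sin(3*u + 12))/(14*u + 56), still 0/0.
After 2 applications of L'Hôpital's rule the quotient is (-9*cos(3*u + 12))/(14); substituting u = -4 gives -9/14.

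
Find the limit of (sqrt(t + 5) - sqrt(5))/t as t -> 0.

√(5)/10

A 0/0 form; rationalise with √(5 + t) + √5. This collapses the numerator to t, leaving 1/(√(5 + t) + √5) → 1/(2√5) = √(5)/10.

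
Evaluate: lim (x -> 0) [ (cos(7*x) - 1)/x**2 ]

-49/2

Direct substitution gives 0/0.
Apply L'Hôpital: lim (-7*sin(7*x))/(2*x), still 0/0.
After 2 applications of L'Hôpital's rule the quotient is (-49*cos(7*x))/(2); substituting x = 0 gives -49/2.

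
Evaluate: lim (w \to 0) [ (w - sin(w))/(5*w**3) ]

Direct substitution gives 0/0.
Apply L'Hôpital: lim (1 - cos(w))/(15*w^2), still 0/0.
Apply L'Hôpital: lim (sin(w))/(30*w), still 0/0.
After 3 applications of L'Hôpital's rule the quotient is (cos(w))/(30); substituting w = 0 gives 1/30.

1/30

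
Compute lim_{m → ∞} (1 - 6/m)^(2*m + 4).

The base → 1 and the exponent → ∞: a 1^∞ form.
Take logarithms: (2m + 4)·ln(1 - 6/m). Since ln(1+u) ~ u for small u, this behaves like (2m)·(-6/m) → -12.
So the limit is e^(-12).

e^(-12)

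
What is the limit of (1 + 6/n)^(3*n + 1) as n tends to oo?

The base → 1 and the exponent → ∞: a 1^∞ form.
Take logarithms: (3n + 1)·ln(1 + 6/n). Since ln(1+u) ~ u for small u, this behaves like (3n)·(6/n) → 18.
So the limit is e^(18).

e^(18)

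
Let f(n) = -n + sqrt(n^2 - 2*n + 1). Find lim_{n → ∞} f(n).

-1

This has the form ∞ − ∞. Multiply and divide by the conjugate √(n^2 - 2*n + 1) + n.
That gives (-2n + 1) / (√(n^2 - 2*n + 1) + n).
Divide numerator and denominator by n: the limit is -2/(2·1) = -1.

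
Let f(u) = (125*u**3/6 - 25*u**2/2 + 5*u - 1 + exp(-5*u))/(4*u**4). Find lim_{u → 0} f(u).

625/96

Direct substitution gives 0/0.
Apply L'Hôpital: lim (125*u^2/2 - 25*u + 5 - 5*e^(-5*u))/(16*u^3), still 0/0.
Apply L'Hôpital: lim (125*u - 25 + 25*e^(-5*u))/(48*u^2), still 0/0.
Apply L'Hôpital: lim (125 - 125*e^(-5*u))/(96*u), still 0/0.
After 4 applications of L'Hôpital's rule the quotient is (625*e^(-5*u))/(96); substituting u = 0 gives 625/96.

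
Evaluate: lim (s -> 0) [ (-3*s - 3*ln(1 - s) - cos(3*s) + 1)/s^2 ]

6

Substitution gives 0/0; apply L'Hôpital's rule 2 times.
After differentiating numerator and denominator 2 times the quotient is (9*cos(3*s) + 3/(s - 1)^2)/(2); at s = 0 this is 6.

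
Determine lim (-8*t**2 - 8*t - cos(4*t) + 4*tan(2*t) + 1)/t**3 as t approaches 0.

32/3

Substitution gives 0/0; apply L'Hôpital's rule 3 times.
After differentiating numerator and denominator 3 times the quotient is (-64*sin(4*t) + 192*tan(2*t)^4 + 256*tan(2*t)^2 + 64)/(6); at t = 0 this is 32/3.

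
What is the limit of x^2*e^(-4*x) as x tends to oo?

Write as x^2/e^{4x}, an ∞/∞ form.
Exponential growth dominates any polynomial, so repeated L'Hôpital (or the standard result) gives 0.

0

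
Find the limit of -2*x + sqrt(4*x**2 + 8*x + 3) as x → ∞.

2

An ∞ − ∞ form. Rationalising with the conjugate, the difference becomes (8x + 3) / (√(4*x^2 + 8*x + 3) + 2x).
For large x the denominator behaves like 2·2x, so the quotient tends to 8/4 = 2.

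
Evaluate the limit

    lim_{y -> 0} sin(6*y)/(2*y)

3

Substitution gives 0/0.
Write it as (6/2)·sin(6y)/(6y); since sin(u)/u → 1, the limit is 3.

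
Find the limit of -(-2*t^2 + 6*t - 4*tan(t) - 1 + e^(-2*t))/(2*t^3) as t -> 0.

4/3

Substitution gives 0/0; apply L'Hôpital's rule 3 times.
After differentiating numerator and denominator 3 times the quotient is (16/cos(t)^2 - 24/cos(t)^4 - 8*e^(-2*t))/(-12); at t = 0 this is 4/3.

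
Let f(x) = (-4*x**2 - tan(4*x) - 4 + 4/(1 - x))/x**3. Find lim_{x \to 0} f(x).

Substitution gives 0/0 (the numerator vanishes to order 3).
Expand each term to order x^3: the coefficient of x^3 in −tan(4x) is -64/3 and in 4·1/(1 - x) is 4.
Lower-order terms cancel with the polynomial part, so the numerator is (-52/3)·x^3 + o(x^3), and the limit is (-52/3)/(1) = -52/3.

-52/3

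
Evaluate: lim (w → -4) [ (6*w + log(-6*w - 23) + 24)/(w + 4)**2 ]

-18

Direct substitution gives 0/0.
Apply L'Hôpital: lim (6 - 6/(-6*w - 23))/(2*w + 8), still 0/0.
After 2 applications of L'Hôpital's rule the quotient is (-36/(-6*w - 23)^2)/(2); substituting w = -4 gives -18.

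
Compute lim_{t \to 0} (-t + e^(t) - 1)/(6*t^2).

1/12

Direct substitution gives 0/0.
Apply L'Hôpital: lim (e^(t) - 1)/(12*t), still 0/0.
After 2 applications of L'Hôpital's rule the quotient is (e^(t))/(12); substituting t = 0 gives 1/12.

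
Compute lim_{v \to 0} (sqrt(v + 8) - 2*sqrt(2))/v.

√(2)/8

A 0/0 form; rationalise with √(8 + v) + √8. This collapses the numerator to v, leaving 1/(√(8 + v) + √8) → 1/(2√8) = √(2)/8.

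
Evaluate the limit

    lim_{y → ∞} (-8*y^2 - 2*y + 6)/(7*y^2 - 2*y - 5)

Numerator and denominator both have degree 2.
Dividing every term by y^2, all lower-order terms vanish and the limit is the ratio of leading coefficients, -8/(7) = -8/7.

-8/7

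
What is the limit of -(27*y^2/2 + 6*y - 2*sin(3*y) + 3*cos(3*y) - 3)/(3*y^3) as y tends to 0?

Substitution gives 0/0 (the numerator vanishes to order 3).
Expand each term to order y^3: the coefficient of y^3 in 3·cos(3y) is 0 and in -2·sin(3y) is 9.
Lower-order terms cancel with the polynomial part, so the numerator is (9)·y^3 + o(y^3), and the limit is (9)/(-3) = -3.

-3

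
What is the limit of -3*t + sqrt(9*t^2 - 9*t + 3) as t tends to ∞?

-3/2

An ∞ − ∞ form. Rationalising with the conjugate, the difference becomes (-9t + 3) / (√(9*t^2 - 9*t + 3) + 3t).
For large t the denominator behaves like 2·3t, so the quotient tends to -9/6 = -3/2.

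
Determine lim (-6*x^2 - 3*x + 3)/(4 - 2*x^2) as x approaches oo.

3

Numerator and denominator both have degree 2.
Dividing every term by x^2, all lower-order terms vanish and the limit is the ratio of leading coefficients, -6/(-2) = 3.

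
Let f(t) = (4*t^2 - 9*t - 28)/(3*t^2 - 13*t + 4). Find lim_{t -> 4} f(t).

23/11

Since t = 4 makes numerator and denominator zero, (t - 4) divides both.
Cancelling it gives (4*t + 7)/(3*t - 1); now plug in t = 4 to get 23/11.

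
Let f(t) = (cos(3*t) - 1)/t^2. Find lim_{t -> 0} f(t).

Direct substitution gives 0/0.
Apply L'Hôpital: lim (-3*sin(3*t))/(2*t), still 0/0.
After 2 applications of L'Hôpital's rule the quotient is (-9*cos(3*t))/(2); substituting t = 0 gives -9/2.

-9/2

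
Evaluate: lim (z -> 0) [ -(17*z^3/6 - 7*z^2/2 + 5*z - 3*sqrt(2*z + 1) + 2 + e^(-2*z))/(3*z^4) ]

-61/72

Substitution gives 0/0; apply L'Hôpital's rule 4 times.
After differentiating numerator and denominator 4 times the quotient is (16*e^(-2*z) + 45/(2*z + 1)^(7/2))/(-72); at z = 0 this is -61/72.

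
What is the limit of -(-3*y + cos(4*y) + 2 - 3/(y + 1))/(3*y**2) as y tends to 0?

11/3

Substitution gives 0/0; apply L'Hôpital's rule 2 times.
After differentiating numerator and denominator 2 times the quotient is (-16*cos(4*y) - 6/(y + 1)^3)/(-6); at y = 0 this is 11/3.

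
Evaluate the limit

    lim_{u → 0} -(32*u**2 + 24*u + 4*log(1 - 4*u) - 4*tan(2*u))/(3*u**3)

32

Substitution gives 0/0 (the numerator vanishes to order 3).
Expand each term to order u^3: the coefficient of u^3 in -4·tan(2u) is -32/3 and in 4·ln(1 - 4u) is -256/3.
Lower-order terms cancel with the polynomial part, so the numerator is (-96)·u^3 + o(u^3), and the limit is (-96)/(-3) = 32.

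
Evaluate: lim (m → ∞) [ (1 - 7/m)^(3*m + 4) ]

Let L be the limit and take ln: ln L = lim (3m + 4)·ln(1 - 7/m) = lim (3m + 4)·(-7/m + O(1/m²)) = -21.
Hence L = e^(-21).

e^(-21)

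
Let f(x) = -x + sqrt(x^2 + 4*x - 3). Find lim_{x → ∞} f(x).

2

This has the form ∞ − ∞. Multiply and divide by the conjugate √(x^2 + 4*x - 3) + x.
That gives (4x - 3) / (√(x^2 + 4*x - 3) + x).
Divide numerator and denominator by x: the limit is 4/(2·1) = 2.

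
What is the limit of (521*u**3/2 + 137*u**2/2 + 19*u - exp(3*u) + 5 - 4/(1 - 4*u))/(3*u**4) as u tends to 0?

Substitution gives 0/0 (the numerator vanishes to order 4).
Expand each term to order u^4: the coefficient of u^4 in -4·1/(1 - 4u) is -1024 and in −e^(3u) is -27/8.
Lower-order terms cancel with the polynomial part, so the numerator is (-8219/8)·u^4 + o(u^4), and the limit is (-8219/8)/(3) = -8219/24.

-8219/24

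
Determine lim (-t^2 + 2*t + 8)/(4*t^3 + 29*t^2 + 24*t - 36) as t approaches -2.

-3/22

Direct substitution gives 0/0, so factor. Both numerator and denominator have (t + 2) as a factor.
After cancelling, the expression reduces to (4 - t)/(4*t^2 + 21*t - 18).
Substituting t = -2 gives -3/22.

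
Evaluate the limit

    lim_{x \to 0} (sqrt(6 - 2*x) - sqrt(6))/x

-√(6)/6

Substitution gives 0/0. Multiply numerator and denominator by the conjugate √(6 - 2x) + √6.
The numerator becomes (6 - 2x) − 6 = -2x, so the expression simplifies to -2/(√(6 - 2x) + √6).
Letting x → 0 gives -2/(2√6) = -√(6)/6.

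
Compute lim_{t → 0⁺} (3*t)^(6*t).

Base → 0⁺ and exponent → 0⁺: a 0^0 form.
Take logs: 6t·ln(3t). This is 0·(−∞); rewriting as ln(3t)/(1/(6t)) and applying L'Hôpital gives 0.
Hence the limit is e^0 = 1.

1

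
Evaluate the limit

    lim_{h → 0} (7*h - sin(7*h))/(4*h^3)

Direct substitution gives 0/0.
Apply L'Hôpital: lim (7 - 7*cos(7*h))/(12*h^2), still 0/0.
Apply L'Hôpital: lim (49*sin(7*h))/(24*h), still 0/0.
After 3 applications of L'Hôpital's rule the quotient is (343*cos(7*h))/(24); substituting h = 0 gives 343/24.

343/24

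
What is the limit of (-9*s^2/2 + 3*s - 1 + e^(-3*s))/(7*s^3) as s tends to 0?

Direct substitution gives 0/0.
Apply L'Hôpital: lim (-9*s + 3 - 3*e^(-3*s))/(21*s^2), still 0/0.
Apply L'Hôpital: lim (-9 + 9*e^(-3*s))/(42*s), still 0/0.
After 3 applications of L'Hôpital's rule the quotient is (-27*e^(-3*s))/(42); substituting s = 0 gives -9/14.

-9/14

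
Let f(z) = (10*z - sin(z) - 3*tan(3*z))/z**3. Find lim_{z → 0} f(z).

-161/6

Substitution gives 0/0 (the numerator vanishes to order 3).
Expand each term to order z^3: the coefficient of z^3 in -3·tan(3z) is -27 and in −sin(z) is 1/6.
Lower-order terms cancel with the polynomial part, so the numerator is (-161/6)·z^3 + o(z^3), and the limit is (-161/6)/(1) = -161/6.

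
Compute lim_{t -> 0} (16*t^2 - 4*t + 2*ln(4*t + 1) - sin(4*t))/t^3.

Substitution gives 0/0 (the numerator vanishes to order 3).
Expand each term to order t^3: the coefficient of t^3 in 2·ln(1 + 4t) is 128/3 and in −sin(4t) is 32/3.
Lower-order terms cancel with the polynomial part, so the numerator is (160/3)·t^3 + o(t^3), and the limit is (160/3)/(1) = 160/3.

160/3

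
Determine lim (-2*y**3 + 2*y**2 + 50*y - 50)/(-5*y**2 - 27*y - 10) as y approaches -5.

-120/23

Since y = -5 makes numerator and denominator zero, (y + 5) divides both.
Cancelling it gives (-2*y^2 + 12*y - 10)/(-5*y - 2); now plug in y = -5 to get -120/23.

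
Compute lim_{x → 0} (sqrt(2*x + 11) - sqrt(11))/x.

√(11)/11

A 0/0 form; rationalise with √(11 + 2x) + √11. This collapses the numerator to 2x, leaving 2/(√(11 + 2x) + √11) → 2/(2√11) = √(11)/11.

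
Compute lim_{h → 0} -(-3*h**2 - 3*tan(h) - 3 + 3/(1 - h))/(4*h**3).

Substitution gives 0/0; apply L'Hôpital's rule 3 times.
After differentiating numerator and denominator 3 times the quotient is (12/cos(h)^2 - 18/cos(h)^4 + 18/(h - 1)^4)/(-24); at h = 0 this is -1/2.

-1/2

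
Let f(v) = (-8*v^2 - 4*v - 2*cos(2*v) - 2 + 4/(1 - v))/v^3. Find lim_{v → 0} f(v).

4

Substitution gives 0/0 (the numerator vanishes to order 3).
Expand each term to order v^3: the coefficient of v^3 in 4·1/(1 - v) is 4 and in -2·cos(2v) is 0.
Lower-order terms cancel with the polynomial part, so the numerator is (4)·v^3 + o(v^3), and the limit is (4)/(1) = 4.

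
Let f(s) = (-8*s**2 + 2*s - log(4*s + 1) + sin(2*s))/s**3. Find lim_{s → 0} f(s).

Substitution gives 0/0 (the numerator vanishes to order 3).
Expand each term to order s^3: the coefficient of s^3 in −ln(1 + 4s) is -64/3 and in sin(2s) is -4/3.
Lower-order terms cancel with the polynomial part, so the numerator is (-68/3)·s^3 + o(s^3), and the limit is (-68/3)/(1) = -68/3.

-68/3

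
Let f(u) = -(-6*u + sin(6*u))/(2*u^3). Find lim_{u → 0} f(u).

Direct substitution gives 0/0.
Apply L'Hôpital: lim (6*cos(6*u) - 6)/(-6*u^2), still 0/0.
Apply L'Hôpital: lim (-36*sin(6*u))/(-12*u), still 0/0.
After 3 applications of L'Hôpital's rule the quotient is (-216*cos(6*u))/(-12); substituting u = 0 gives 18.

18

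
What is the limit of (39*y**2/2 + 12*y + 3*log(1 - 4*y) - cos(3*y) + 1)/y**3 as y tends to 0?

-64

Substitution gives 0/0; apply L'Hôpital's rule 3 times.
After differentiating numerator and denominator 3 times the quotient is (-27*sin(3*y) + 384/(4*y - 1)^3)/(6); at y = 0 this is -64.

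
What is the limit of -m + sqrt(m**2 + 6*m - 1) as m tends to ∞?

3

An ∞ − ∞ form. Rationalising with the conjugate, the difference becomes (6m - 1) / (√(m^2 + 6*m - 1) + m).
For large m the denominator behaves like 2·m, so the quotient tends to 6/2 = 3.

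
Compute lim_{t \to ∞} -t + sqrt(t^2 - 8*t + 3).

-4

An ∞ − ∞ form. Rationalising with the conjugate, the difference becomes (-8t + 3) / (√(t^2 - 8*t + 3) + t).
For large t the denominator behaves like 2·t, so the quotient tends to -8/2 = -4.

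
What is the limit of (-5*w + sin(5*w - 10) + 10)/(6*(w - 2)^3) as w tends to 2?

-125/36

Direct substitution gives 0/0.
Apply L'Hôpital: lim (5*cos(5*w - 10) - 5)/(18*(w - 2)^2), still 0/0.
Apply L'Hôpital: lim (-25*sin(5*w - 10))/(36*w - 72), still 0/0.
After 3 applications of L'Hôpital's rule the quotient is (-125*cos(5*w - 10))/(36); substituting w = 2 gives -125/36.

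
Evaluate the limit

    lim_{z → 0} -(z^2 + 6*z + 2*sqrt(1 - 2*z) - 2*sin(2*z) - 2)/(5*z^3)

Substitution gives 0/0 (the numerator vanishes to order 3).
Expand each term to order z^3: the coefficient of z^3 in -2·sin(2z) is 8/3 and in 2·√(1 - 2z) is -1.
Lower-order terms cancel with the polynomial part, so the numerator is (5/3)·z^3 + o(z^3), and the limit is (5/3)/(-5) = -1/3.

-1/3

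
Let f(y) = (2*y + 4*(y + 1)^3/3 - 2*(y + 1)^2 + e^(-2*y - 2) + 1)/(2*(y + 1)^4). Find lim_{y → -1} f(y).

1/3

Direct substitution gives 0/0.
Apply L'Hôpital: lim (-4*y + 4*(y + 1)^2 - 2*e^(-2*y - 2) - 2)/(8*(y + 1)^3), still 0/0.
Apply L'Hôpital: lim (8*y + 4*e^(-2*y - 2) + 4)/(24*(y + 1)^2), still 0/0.
Apply L'Hôpital: lim (8 - 8*e^(-2*y - 2))/(48*y + 48), still 0/0.
After 4 applications of L'Hôpital's rule the quotient is (16*e^(-2*y - 2))/(48); substituting y = -1 gives 1/3.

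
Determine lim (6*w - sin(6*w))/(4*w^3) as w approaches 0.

9

Direct substitution gives 0/0.
Apply L'Hôpital: lim (6 - 6*cos(6*w))/(12*w^2), still 0/0.
Apply L'Hôpital: lim (36*sin(6*w))/(24*w), still 0/0.
After 3 applications of L'Hôpital's rule the quotient is (216*cos(6*w))/(24); substituting w = 0 gives 9.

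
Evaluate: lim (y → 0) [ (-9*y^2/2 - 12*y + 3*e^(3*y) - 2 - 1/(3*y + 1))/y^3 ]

Substitution gives 0/0; apply L'Hôpital's rule 3 times.
After differentiating numerator and denominator 3 times the quotient is (81*e^(3*y) + 162/(3*y + 1)^4)/(6); at y = 0 this is 81/2.

81/2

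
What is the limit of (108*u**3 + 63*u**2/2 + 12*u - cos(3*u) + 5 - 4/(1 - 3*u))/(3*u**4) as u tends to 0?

Substitution gives 0/0; apply L'Hôpital's rule 4 times.
After differentiating numerator and denominator 4 times the quotient is (-81*cos(3*u) + 7776/(3*u - 1)^5)/(72); at u = 0 this is -873/8.

-873/8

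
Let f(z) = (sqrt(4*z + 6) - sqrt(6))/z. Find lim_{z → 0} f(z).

A 0/0 form; rationalise with √(6 + 4z) + √6. This collapses the numerator to 4z, leaving 4/(√(6 + 4z) + √6) → 4/(2√6) = √(6)/3.

√(6)/3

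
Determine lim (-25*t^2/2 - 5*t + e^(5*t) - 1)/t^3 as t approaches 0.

Direct substitution gives 0/0.
Apply L'Hôpital: lim (-25*t + 5*e^(5*t) - 5)/(3*t^2), still 0/0.
Apply L'Hôpital: lim (25*e^(5*t) - 25)/(6*t), still 0/0.
After 3 applications of L'Hôpital's rule the quotient is (125*e^(5*t))/(6); substituting t = 0 gives 125/6.

125/6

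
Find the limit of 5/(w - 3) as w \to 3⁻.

-∞

As w → 3⁻, (w - 3) → 0⁻, so (w - 3)^1 → 0⁻ and 5/(w - 3)^1 → -∞.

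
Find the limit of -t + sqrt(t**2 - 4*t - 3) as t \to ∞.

-2

An ∞ − ∞ form. Rationalising with the conjugate, the difference becomes (-4t - 3) / (√(t^2 - 4*t - 3) + t).
For large t the denominator behaves like 2·t, so the quotient tends to -4/2 = -2.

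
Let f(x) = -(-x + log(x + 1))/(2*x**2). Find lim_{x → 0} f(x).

Direct substitution gives 0/0.
Apply L'Hôpital: lim (-1 + 1/(x + 1))/(-4*x), still 0/0.
After 2 applications of L'Hôpital's rule the quotient is (-1/(x + 1)^2)/(-4); substituting x = 0 gives 1/4.

1/4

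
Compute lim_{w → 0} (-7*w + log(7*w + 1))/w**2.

Direct substitution gives 0/0.
Apply L'Hôpital: lim (-7 + 7/(7*w + 1))/(2*w), still 0/0.
After 2 applications of L'Hôpital's rule the quotient is (-49/(7*w + 1)^2)/(2); substituting w = 0 gives -49/2.

-49/2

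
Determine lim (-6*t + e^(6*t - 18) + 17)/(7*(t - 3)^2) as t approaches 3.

Direct substitution gives 0/0.
Apply L'Hôpital: lim (6*e^(6*t - 18) - 6)/(14*t - 42), still 0/0.
After 2 applications of L'Hôpital's rule the quotient is (36*e^(6*t - 18))/(14); substituting t = 3 gives 18/7.

18/7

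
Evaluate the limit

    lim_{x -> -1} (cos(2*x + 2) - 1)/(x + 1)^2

Direct substitution gives 0/0.
Apply L'Hôpital: lim (-2*sin(2*x + 2))/(2*x + 2), still 0/0.
After 2 applications of L'Hôpital's rule the quotient is (-4*cos(2*x + 2))/(2); substituting x = -1 gives -2.

-2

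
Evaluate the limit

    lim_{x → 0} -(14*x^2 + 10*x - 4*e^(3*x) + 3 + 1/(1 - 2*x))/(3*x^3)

Substitution gives 0/0 (the numerator vanishes to order 3).
Expand each term to order x^3: the coefficient of x^3 in -4·e^(3x) is -18 and in 1/(1 - 2x) is 8.
Lower-order terms cancel with the polynomial part, so the numerator is (-10)·x^3 + o(x^3), and the limit is (-10)/(-3) = 10/3.

10/3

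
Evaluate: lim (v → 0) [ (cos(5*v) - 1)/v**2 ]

Direct substitution gives 0/0.
Apply L'Hôpital: lim (-5*sin(5*v))/(2*v), still 0/0.
After 2 applications of L'Hôpital's rule the quotient is (-25*cos(5*v))/(2); substituting v = 0 gives -25/2.

-25/2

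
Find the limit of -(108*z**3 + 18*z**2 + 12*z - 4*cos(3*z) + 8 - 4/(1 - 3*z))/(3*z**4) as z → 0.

225/2

Substitution gives 0/0 (the numerator vanishes to order 4).
Expand each term to order z^4: the coefficient of z^4 in -4·cos(3z) is -27/2 and in -4·1/(1 - 3z) is -324.
Lower-order terms cancel with the polynomial part, so the numerator is (-675/2)·z^4 + o(z^4), and the limit is (-675/2)/(-3) = 225/2.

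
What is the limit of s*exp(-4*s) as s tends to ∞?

0

Write as s^1/e^{4s}, an ∞/∞ form.
Exponential growth dominates any polynomial, so repeated L'Hôpital (or the standard result) gives 0.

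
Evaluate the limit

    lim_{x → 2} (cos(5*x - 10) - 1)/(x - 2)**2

-25/2

Direct substitution gives 0/0.
Apply L'Hôpital: lim (-5*sin(5*x - 10))/(2*x - 4), still 0/0.
After 2 applications of L'Hôpital's rule the quotient is (-25*cos(5*x - 10))/(2); substituting x = 2 gives -25/2.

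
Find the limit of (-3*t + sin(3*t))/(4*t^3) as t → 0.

-9/8

Direct substitution gives 0/0.
Apply L'Hôpital: lim (3*cos(3*t) - 3)/(12*t^2), still 0/0.
Apply L'Hôpital: lim (-9*sin(3*t))/(24*t), still 0/0.
After 3 applications of L'Hôpital's rule the quotient is (-27*cos(3*t))/(24); substituting t = 0 gives -9/8.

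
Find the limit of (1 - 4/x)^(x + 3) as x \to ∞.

e^(-4)

The base → 1 and the exponent → ∞: a 1^∞ form.
Take logarithms: (x + 3)·ln(1 - 4/x). Since ln(1+u) ~ u for small u, this behaves like (x)·(-4/x) → -4.
So the limit is e^(-4).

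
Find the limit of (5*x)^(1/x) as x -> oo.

1

Base → ∞ and exponent → 0: an ∞^0 form.
Take logs: (1/x)·ln(5·x^1) = (ln 5 + 1·ln x)/x → 0.
So the limit is e^0 = 1.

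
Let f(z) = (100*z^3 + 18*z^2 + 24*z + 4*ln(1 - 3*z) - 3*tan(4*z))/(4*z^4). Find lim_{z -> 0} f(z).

-81/4

Substitution gives 0/0 (the numerator vanishes to order 4).
Expand each term to order z^4: the coefficient of z^4 in -3·tan(4z) is 0 and in 4·ln(1 - 3z) is -81.
Lower-order terms cancel with the polynomial part, so the numerator is (-81)·z^4 + o(z^4), and the limit is (-81)/(4) = -81/4.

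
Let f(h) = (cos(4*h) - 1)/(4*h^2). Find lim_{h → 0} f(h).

-2

Direct substitution gives 0/0.
Apply L'Hôpital: lim (-4*sin(4*h))/(8*h), still 0/0.
After 2 applications of L'Hôpital's rule the quotient is (-16*cos(4*h))/(8); substituting h = 0 gives -2.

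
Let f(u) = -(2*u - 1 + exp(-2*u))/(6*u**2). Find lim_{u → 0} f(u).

-1/3

Direct substitution gives 0/0.
Apply L'Hôpital: lim (2 - 2*e^(-2*u))/(-12*u), still 0/0.
After 2 applications of L'Hôpital's rule the quotient is (4*e^(-2*u))/(-12); substituting u = 0 gives -1/3.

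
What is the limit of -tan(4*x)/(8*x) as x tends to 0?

Substitution gives 0/0.
Since tan(u)/u → 1 as u → 0, tan(4x)/(4x) → 1 and the limit is 4/(-8) = -1/2.

-1/2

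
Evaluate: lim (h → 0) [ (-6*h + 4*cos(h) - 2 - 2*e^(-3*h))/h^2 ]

-11

Substitution gives 0/0; apply L'Hôpital's rule 2 times.
After differentiating numerator and denominator 2 times the quotient is (-4*cos(h) - 18*e^(-3*h))/(2); at h = 0 this is -11.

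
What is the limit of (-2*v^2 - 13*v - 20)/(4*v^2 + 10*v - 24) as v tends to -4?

-3/22

Direct substitution gives 0/0, so factor. Both numerator and denominator have (v + 4) as a factor.
After cancelling, the expression reduces to (-2*v - 5)/(4*v - 6).
Substituting v = -4 gives -3/22.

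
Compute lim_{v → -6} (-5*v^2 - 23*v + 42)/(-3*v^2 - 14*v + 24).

37/22

At v = -6 both the top and bottom vanish — a removable singularity. Factoring out (v + 6) from each leaves (7 - 5*v)/(4 - 3*v), which at v = -6 equals 37/22.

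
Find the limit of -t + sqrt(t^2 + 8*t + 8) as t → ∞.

4

An ∞ − ∞ form. Rationalising with the conjugate, the difference becomes (8t + 8) / (√(t^2 + 8*t + 8) + t).
For large t the denominator behaves like 2·t, so the quotient tends to 8/2 = 4.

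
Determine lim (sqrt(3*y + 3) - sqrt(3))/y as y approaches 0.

√(3)/2

Substitution gives 0/0. Multiply numerator and denominator by the conjugate √(3 + 3y) + √3.
The numerator becomes (3 + 3y) − 3 = 3y, so the expression simplifies to 3/(√(3 + 3y) + √3).
Letting y → 0 gives 3/(2√3) = √(3)/2.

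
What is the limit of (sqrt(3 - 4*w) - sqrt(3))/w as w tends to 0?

-2*√(3)/3

A 0/0 form; rationalise with √(3 - 4w) + √3. This collapses the numerator to -4w, leaving -4/(√(3 - 4w) + √3) → -4/(2√3) = -2*√(3)/3.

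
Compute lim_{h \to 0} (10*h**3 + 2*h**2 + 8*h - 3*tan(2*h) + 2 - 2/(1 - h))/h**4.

Substitution gives 0/0 (the numerator vanishes to order 4).
Expand each term to order h^4: the coefficient of h^4 in -2·1/(1 - h) is -2 and in -3·tan(2h) is 0.
Lower-order terms cancel with the polynomial part, so the numerator is (-2)·h^4 + o(h^4), and the limit is (-2)/(1) = -2.

-2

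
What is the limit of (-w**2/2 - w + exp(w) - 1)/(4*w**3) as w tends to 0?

Direct substitution gives 0/0.
Apply L'Hôpital: lim (-w + e^(w) - 1)/(12*w^2), still 0/0.
Apply L'Hôpital: lim (e^(w) - 1)/(24*w), still 0/0.
After 3 applications of L'Hôpital's rule the quotient is (e^(w))/(24); substituting w = 0 gives 1/24.

1/24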